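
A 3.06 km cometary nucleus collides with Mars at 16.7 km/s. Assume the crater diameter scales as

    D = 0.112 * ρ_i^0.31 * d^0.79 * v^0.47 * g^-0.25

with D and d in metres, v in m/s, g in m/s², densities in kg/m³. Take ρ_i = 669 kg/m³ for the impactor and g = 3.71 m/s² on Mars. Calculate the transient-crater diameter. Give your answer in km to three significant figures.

In SI units: d = 3060 m, v = 16700 m/s.
ρ_i^0.31 = 669^0.31 = 7.514
d^0.79 = 3060^0.79 = 567.2
v^0.47 = 16700^0.47 = 96.53
g^-0.25 = 3.71^-0.25 = 0.7205
D = 0.112 × 7.514 × 567.2 × 96.53 × 0.7205 = 33199 m
   = 33.20 km

D ≈ 33.2 km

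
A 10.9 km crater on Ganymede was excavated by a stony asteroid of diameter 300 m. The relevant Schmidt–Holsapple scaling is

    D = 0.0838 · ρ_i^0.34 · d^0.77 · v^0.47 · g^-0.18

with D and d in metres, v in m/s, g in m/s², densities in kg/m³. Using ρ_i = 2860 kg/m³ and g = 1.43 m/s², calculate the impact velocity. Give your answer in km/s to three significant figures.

v ≈ 24.1 km/s

Rearranging for v: v = [D / (0.0838 · 2860^0.34 · 300^0.77 · 1.43^-0.18)]^(1/0.47).
D = 10900 m.
2860^0.34 = 14.97
300^0.77 = 80.79
1.43^-0.18 = 0.9376
Denominator = 0.0838 × 14.97 × 80.79 × 0.9376 = 95.03
D / 95.03 = 10900 / 95.03 = 114.7
v = 114.7^(1/0.47) = 114.7^2.1277 = 24106 m/s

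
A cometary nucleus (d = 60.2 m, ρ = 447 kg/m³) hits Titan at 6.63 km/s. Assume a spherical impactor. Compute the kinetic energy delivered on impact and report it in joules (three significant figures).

E ≈ 1.12 × 10^15 J

v = 6630 m/s.
Mass m = (π/6) ρ d³ = (π/6) × 447 × (60.2)³ = 5.106 × 10^7 kg
E = ½ m v² = 0.5 × 5.106 × 10^7 × (6630)² = 1.122 × 10^15 J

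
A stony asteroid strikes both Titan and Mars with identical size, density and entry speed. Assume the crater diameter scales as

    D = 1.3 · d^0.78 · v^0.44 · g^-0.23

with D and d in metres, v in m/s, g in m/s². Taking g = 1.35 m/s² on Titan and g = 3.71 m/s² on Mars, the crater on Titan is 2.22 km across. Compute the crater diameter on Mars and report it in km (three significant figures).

D ≈ 1.76 km

All impactor-dependent factors cancel in the ratio, leaving D_Mars/D_Titan = (g_Mars/g_Titan)^-0.23.
(3.71/1.35)^-0.23 = 2.748^-0.23 = 0.7925
D_Mars = 0.7925 × 2.22 km = 1.76 km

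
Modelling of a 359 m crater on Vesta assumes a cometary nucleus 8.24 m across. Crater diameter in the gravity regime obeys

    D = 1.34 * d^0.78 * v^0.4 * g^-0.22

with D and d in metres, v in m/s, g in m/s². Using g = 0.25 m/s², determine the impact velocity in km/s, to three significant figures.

v ≈ 8.97 km/s

Rearranging for v: v = [D / (1.34 · 8.24^0.78 · 0.25^-0.22)]^(1/0.4).
8.24^0.78 = 5.181
0.25^-0.22 = 1.357
Denominator = 1.34 × 5.181 × 1.357 = 9.421
D / 9.421 = 359 / 9.421 = 38.11
v = 38.11^(1/0.4) = 38.11^2.5 = 8966 m/s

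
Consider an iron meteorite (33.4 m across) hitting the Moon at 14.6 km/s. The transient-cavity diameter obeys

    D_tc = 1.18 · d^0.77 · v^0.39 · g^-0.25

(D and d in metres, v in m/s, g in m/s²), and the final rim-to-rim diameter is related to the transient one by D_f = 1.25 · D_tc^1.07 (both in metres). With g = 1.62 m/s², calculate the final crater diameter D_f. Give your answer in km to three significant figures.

D_f ≈ 1.29 km

v = 14600 m/s.
d^0.77 = 33.4^0.77 = 14.90
v^0.39 = 14600^0.39 = 42.08
g^-0.25 = 1.62^-0.25 = 0.8864
D_tc = 1.18 × 14.90 × 42.08 × 0.8864 = 655.8 m
D_f = 1.25 × (655.8)^1.07 = 1291 m
     = 1.291 km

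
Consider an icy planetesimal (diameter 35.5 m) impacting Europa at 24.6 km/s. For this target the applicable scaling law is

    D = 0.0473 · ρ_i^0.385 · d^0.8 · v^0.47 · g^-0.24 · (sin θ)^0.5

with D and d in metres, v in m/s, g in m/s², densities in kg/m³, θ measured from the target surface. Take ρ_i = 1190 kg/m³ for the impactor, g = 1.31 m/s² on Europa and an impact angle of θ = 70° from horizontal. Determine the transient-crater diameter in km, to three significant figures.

In SI units: v = 24600 m/s.
ρ_i^0.385 = 1190^0.385 = 15.28
d^0.8 = 35.5^0.8 = 17.39
v^0.47 = 24600^0.47 = 115.8
g^-0.24 = 1.31^-0.24 = 0.9372
(sin 70°)^0.5 = 0.9397^0.5 = 0.9694
D = 0.0473 × 15.28 × 17.39 × 115.8 × 0.9372 × 0.9694 = 1322 m
   = 1.322 km

D ≈ 1.32 km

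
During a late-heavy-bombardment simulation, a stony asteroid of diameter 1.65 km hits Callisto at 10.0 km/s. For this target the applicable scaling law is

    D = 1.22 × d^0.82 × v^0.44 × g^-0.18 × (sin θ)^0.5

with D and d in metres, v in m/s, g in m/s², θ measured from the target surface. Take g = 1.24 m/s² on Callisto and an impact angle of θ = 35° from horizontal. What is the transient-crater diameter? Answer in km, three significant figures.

D ≈ 22.2 km

In SI units: d = 1650 m, v = 10000 m/s.
d^0.82 = 1650^0.82 = 434.8
v^0.44 = 10000^0.44 = 57.54
g^-0.18 = 1.24^-0.18 = 0.9620
(sin 35°)^0.5 = 0.5736^0.5 = 0.7574
D = 1.22 × 434.8 × 57.54 × 0.9620 × 0.7574 = 22239 m
   = 22.24 km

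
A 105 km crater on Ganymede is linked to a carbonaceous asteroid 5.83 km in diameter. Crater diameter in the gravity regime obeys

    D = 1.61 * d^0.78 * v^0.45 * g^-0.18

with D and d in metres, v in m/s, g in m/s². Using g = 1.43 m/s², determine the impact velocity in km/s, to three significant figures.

Rearranging for v: v = [D / (1.61 · 5830^0.78 · 1.43^-0.18)]^(1/0.45).
D = 105000 m.
5830^0.78 = 865.4
1.43^-0.18 = 0.9376
Denominator = 1.61 × 865.4 × 0.9376 = 1306
D / 1306 = 105000 / 1306 = 80.40
v = 80.40^(1/0.45) = 80.40^2.2222 = 17134 m/s

v ≈ 17.1 km/s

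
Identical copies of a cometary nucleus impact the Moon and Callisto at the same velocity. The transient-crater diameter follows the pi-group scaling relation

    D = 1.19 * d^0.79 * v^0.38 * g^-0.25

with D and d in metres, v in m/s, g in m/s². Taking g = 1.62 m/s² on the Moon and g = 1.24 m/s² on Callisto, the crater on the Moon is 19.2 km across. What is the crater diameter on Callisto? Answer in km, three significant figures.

D ≈ 20.5 km

All impactor-dependent factors cancel in the ratio, leaving D_Callisto/D_Moon = (g_Callisto/g_Moon)^-0.25.
(1.24/1.62)^-0.25 = 0.7654^-0.25 = 1.069
D_Callisto = 1.069 × 19.2 km = 20.5 km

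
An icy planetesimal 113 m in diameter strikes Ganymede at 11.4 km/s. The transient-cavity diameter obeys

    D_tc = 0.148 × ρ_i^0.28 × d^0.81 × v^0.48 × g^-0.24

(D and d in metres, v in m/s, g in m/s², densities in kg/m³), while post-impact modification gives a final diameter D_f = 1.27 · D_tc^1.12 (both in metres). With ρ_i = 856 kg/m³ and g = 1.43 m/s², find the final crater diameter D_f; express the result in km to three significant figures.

D_f ≈ 12.5 km

v = 11400 m/s.
ρ_i^0.28 = 856^0.28 = 6.624
d^0.81 = 113^0.81 = 46.02
v^0.48 = 11400^0.48 = 88.58
g^-0.24 = 1.43^-0.24 = 0.9177
D_tc = 0.148 × 6.624 × 46.02 × 88.58 × 0.9177 = 3667 m
D_f = 1.27 × (3667)^1.12 = 12469 m
     = 12.47 km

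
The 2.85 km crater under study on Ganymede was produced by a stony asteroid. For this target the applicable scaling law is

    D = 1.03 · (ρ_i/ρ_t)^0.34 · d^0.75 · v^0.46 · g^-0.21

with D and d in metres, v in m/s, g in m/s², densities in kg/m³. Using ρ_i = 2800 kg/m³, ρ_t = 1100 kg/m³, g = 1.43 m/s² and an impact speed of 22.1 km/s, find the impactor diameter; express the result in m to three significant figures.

d ≈ 60.9 m

Rearranging for d: d = [D / (1.03 · (2800/1100)^0.34 · 22100^0.46 · 1.43^-0.21)]^(1/0.75).
D = 2850 m.
(2800/1100)^0.34 = 1.374
22100^0.46 = 99.64
1.43^-0.21 = 0.9276
Denominator = 1.03 × 1.374 × 99.64 × 0.9276 = 130.8
D / 130.8 = 2850 / 130.8 = 21.79
d = 21.79^(1/0.75) = 21.79^1.3333 = 60.86 m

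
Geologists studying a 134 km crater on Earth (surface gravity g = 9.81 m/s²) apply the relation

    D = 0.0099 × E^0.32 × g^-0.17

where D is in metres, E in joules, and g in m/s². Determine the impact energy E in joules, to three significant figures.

Rearranging: E = [D / (0.0099 · g^-0.17)]^(1/0.32).
D = 134000 m.
g^-0.17 = 9.81^-0.17 = 0.6783
D / (0.0099 × 0.6783) = 134000 / (6.715 × 10^-3) = 1.996 × 10^7
E = (1.996 × 10^7)^3.125 = 6.501 × 10^22 J

E ≈ 6.50 × 10^22 J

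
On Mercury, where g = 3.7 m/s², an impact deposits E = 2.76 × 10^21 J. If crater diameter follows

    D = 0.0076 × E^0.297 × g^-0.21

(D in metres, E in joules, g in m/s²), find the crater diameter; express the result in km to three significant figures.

D ≈ 13.5 km

E^0.297 = (2.76 × 10^21)^0.297 = 2.333 × 10^6
g^-0.21 = 3.7^-0.21 = 0.7598
D = 0.0076 × 2.333 × 10^6 × 0.7598 = 13472 m
   = 13.47 km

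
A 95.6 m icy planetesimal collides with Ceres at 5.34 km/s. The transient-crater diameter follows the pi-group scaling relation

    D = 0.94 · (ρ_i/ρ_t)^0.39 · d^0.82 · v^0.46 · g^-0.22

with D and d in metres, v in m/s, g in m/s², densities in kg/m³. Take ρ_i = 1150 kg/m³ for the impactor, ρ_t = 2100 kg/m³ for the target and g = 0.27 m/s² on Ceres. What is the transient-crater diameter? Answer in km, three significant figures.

In SI units: v = 5340 m/s.
(ρ_i/ρ_t)^0.39 = (1150/2100)^0.39 = 0.7907
d^0.82 = 95.6^0.82 = 42.07
v^0.46 = 5340^0.46 = 51.84
g^-0.22 = 0.27^-0.22 = 1.334
D = 0.94 × 0.7907 × 42.07 × 51.84 × 1.334 = 2162 m
   = 2.162 km

D ≈ 2.16 km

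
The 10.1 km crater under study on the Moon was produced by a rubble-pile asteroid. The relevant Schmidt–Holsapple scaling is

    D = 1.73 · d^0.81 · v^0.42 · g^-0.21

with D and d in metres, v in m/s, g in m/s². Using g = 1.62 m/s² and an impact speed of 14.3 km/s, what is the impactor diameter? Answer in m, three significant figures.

d ≈ 354 m

Rearranging for d: d = [D / (1.73 · 14300^0.42 · 1.62^-0.21)]^(1/0.81).
D = 10100 m.
14300^0.42 = 55.62
1.62^-0.21 = 0.9037
Denominator = 1.73 × 55.62 × 0.9037 = 86.96
D / 86.96 = 10100 / 86.96 = 116.1
d = 116.1^(1/0.81) = 116.1^1.2346 = 354.2 m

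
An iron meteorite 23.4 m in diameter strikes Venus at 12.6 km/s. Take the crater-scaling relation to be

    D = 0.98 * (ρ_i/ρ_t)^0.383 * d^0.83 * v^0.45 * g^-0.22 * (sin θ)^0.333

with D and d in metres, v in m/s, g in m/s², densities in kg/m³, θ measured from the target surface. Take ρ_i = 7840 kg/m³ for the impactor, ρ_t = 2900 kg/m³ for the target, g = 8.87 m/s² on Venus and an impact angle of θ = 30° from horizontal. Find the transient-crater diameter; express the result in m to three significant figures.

D ≈ 675 m

In SI units: v = 12600 m/s.
(ρ_i/ρ_t)^0.383 = (7840/2900)^0.383 = 1.464
d^0.83 = 23.4^0.83 = 13.69
v^0.45 = 12600^0.45 = 70.01
g^-0.22 = 8.87^-0.22 = 0.6187
(sin 30°)^0.333 = 0.5000^0.333 = 0.7939
D = 0.98 × 1.464 × 13.69 × 70.01 × 0.6187 × 0.7939 = 675.4 m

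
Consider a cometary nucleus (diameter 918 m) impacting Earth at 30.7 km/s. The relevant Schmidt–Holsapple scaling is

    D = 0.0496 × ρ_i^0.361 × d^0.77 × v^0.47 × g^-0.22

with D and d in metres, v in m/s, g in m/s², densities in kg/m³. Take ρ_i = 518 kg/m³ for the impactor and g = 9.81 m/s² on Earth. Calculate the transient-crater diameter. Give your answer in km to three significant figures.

In SI units: v = 30700 m/s.
ρ_i^0.361 = 518^0.361 = 9.547
d^0.77 = 918^0.77 = 191.2
v^0.47 = 30700^0.47 = 128.5
g^-0.22 = 9.81^-0.22 = 0.6051
D = 0.0496 × 9.547 × 191.2 × 128.5 × 0.6051 = 7040 m
   = 7.040 km

D ≈ 7.04 km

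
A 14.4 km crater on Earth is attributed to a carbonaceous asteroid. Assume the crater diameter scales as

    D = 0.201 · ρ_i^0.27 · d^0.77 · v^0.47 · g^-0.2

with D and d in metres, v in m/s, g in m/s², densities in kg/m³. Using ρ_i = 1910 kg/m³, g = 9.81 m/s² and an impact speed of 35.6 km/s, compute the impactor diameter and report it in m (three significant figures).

Rearranging for d: d = [D / (0.201 · 1910^0.27 · 35600^0.47 · 9.81^-0.2)]^(1/0.77).
D = 14400 m.
1910^0.27 = 7.689
35600^0.47 = 137.8
9.81^-0.2 = 0.6334
Denominator = 0.201 × 7.689 × 137.8 × 0.6334 = 134.9
D / 134.9 = 14400 / 134.9 = 106.7
d = 106.7^(1/0.77) = 106.7^1.2987 = 430.5 m

d ≈ 431 m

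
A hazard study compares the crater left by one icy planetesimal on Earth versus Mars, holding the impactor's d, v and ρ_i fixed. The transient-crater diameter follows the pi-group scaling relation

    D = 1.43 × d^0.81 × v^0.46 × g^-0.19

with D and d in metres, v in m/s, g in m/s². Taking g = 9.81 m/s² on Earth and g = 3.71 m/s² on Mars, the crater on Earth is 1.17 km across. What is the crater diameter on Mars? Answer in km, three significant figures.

All impactor-dependent factors cancel in the ratio, leaving D_Mars/D_Earth = (g_Mars/g_Earth)^-0.19.
(3.71/9.81)^-0.19 = 0.3782^-0.19 = 1.203
D_Mars = 1.203 × 1.17 km = 1.41 km

D ≈ 1.41 km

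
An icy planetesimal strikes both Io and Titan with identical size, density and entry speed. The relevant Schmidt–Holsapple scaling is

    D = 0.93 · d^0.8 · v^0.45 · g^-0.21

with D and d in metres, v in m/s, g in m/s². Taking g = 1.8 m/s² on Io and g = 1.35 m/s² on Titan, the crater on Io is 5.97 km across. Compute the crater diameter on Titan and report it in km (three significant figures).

D ≈ 6.34 km

All impactor-dependent factors cancel in the ratio, leaving D_Titan/D_Io = (g_Titan/g_Io)^-0.21.
(1.35/1.8)^-0.21 = 0.7500^-0.21 = 1.062
D_Titan = 1.062 × 5.97 km = 6.34 km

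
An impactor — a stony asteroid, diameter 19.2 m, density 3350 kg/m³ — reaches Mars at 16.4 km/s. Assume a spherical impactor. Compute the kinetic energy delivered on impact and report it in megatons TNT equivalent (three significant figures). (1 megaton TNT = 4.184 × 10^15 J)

E ≈ 0.399 Mt TNT

v = 16400 m/s.
Mass m = (π/6) ρ d³ = (π/6) × 3350 × (19.2)³ = 1.242 × 10^7 kg
E = ½ m v² = 0.5 × 1.242 × 10^7 × (16400)² = 1.670 × 10^15 J
   = 1.670 × 10^15 / 4.184×10^15 = 0.3991 Mt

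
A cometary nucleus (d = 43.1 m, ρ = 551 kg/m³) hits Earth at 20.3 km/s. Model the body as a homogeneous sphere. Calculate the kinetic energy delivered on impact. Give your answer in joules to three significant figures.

E ≈ 4.76 × 10^15 J

v = 20300 m/s.
Mass m = (π/6) ρ d³ = (π/6) × 551 × (43.1)³ = 2.310 × 10^7 kg
E = ½ m v² = 0.5 × 2.310 × 10^7 × (20300)² = 4.760 × 10^15 J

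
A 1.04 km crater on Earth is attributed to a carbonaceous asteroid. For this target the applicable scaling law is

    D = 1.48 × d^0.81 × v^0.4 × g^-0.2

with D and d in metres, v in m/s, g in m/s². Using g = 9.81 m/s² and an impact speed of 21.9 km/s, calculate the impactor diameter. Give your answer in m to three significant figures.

d ≈ 41.3 m

Rearranging for d: d = [D / (1.48 · 21900^0.4 · 9.81^-0.2)]^(1/0.81).
D = 1040 m.
21900^0.4 = 54.47
9.81^-0.2 = 0.6334
Denominator = 1.48 × 54.47 × 0.6334 = 51.06
D / 51.06 = 1040 / 51.06 = 20.37
d = 20.37^(1/0.81) = 20.37^1.2346 = 41.31 m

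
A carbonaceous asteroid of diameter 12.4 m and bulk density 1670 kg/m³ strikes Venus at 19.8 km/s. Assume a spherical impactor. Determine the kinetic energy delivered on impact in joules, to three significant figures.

v = 19800 m/s.
Mass m = (π/6) ρ d³ = (π/6) × 1670 × (12.4)³ = 1.667 × 10^6 kg
E = ½ m v² = 0.5 × 1.667 × 10^6 × (19800)² = 3.268 × 10^14 J

E ≈ 3.27 × 10^14 J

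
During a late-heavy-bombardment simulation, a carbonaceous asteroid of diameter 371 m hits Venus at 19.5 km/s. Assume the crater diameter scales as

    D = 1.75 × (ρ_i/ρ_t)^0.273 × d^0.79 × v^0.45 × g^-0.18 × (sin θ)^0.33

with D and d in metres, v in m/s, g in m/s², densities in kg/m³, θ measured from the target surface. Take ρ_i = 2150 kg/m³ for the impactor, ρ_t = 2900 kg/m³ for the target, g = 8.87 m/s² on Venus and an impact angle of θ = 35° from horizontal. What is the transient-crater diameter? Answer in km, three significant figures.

In SI units: v = 19500 m/s.
(ρ_i/ρ_t)^0.273 = (2150/2900)^0.273 = 0.9216
d^0.79 = 371^0.79 = 107.1
v^0.45 = 19500^0.45 = 85.21
g^-0.18 = 8.87^-0.18 = 0.6751
(sin 35°)^0.33 = 0.5736^0.33 = 0.8324
D = 1.75 × 0.9216 × 107.1 × 85.21 × 0.6751 × 0.8324 = 8271 m
   = 8.271 km

D ≈ 8.27 km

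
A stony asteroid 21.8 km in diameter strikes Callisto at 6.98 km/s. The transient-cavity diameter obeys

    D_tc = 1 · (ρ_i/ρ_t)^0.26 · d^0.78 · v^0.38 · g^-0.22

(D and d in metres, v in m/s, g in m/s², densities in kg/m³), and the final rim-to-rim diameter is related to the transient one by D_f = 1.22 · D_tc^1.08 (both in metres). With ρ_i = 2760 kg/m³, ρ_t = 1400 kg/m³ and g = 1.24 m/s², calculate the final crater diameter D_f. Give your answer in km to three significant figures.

In SI: d = 21800 m, v = 6980 m/s.
(ρ_i/ρ_t)^0.26 = (2760/1400)^0.26 = 1.193
d^0.78 = 21800^0.78 = 2421
v^0.38 = 6980^0.38 = 28.88
g^-0.22 = 1.24^-0.22 = 0.9538
D_tc = 1 × 1.193 × 2421 × 28.88 × 0.9538 = 79560 m
D_f = 1.22 × (79560)^1.08 = 2.394 × 10^5 m
     = 239.4 km

D_f ≈ 239 km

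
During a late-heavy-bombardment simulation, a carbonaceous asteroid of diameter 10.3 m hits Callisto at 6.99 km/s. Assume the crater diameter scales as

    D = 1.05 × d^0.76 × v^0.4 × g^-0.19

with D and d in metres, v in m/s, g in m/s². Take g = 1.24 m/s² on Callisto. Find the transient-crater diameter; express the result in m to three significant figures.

D ≈ 205 m

In SI units: v = 6990 m/s.
d^0.76 = 10.3^0.76 = 5.885
v^0.4 = 6990^0.4 = 34.50
g^-0.19 = 1.24^-0.19 = 0.9600
D = 1.05 × 5.885 × 34.50 × 0.9600 = 204.7 m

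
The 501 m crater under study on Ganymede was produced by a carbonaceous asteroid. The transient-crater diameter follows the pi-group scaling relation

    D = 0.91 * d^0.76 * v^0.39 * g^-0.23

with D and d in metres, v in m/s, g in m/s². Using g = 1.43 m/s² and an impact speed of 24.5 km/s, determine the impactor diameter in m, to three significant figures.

d ≈ 25.2 m

Rearranging for d: d = [D / (0.91 · 24500^0.39 · 1.43^-0.23)]^(1/0.76).
24500^0.39 = 51.50
1.43^-0.23 = 0.9210
Denominator = 0.91 × 51.50 × 0.9210 = 43.16
D / 43.16 = 501 / 43.16 = 11.61
d = 11.61^(1/0.76) = 11.61^1.3158 = 25.18 m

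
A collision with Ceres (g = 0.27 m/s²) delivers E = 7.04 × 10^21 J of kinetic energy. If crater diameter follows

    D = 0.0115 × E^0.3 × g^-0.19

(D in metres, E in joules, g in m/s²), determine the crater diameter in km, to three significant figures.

E^0.3 = (7.04 × 10^21)^0.3 = 3.583 × 10^6
g^-0.19 = 0.27^-0.19 = 1.282
D = 0.0115 × 3.583 × 10^6 × 1.282 = 52824 m
   = 52.82 km

D ≈ 52.8 km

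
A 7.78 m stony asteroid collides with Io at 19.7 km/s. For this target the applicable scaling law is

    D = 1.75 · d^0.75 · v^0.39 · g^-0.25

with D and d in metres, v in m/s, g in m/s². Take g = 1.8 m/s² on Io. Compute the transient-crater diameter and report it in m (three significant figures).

D ≈ 333 m

In SI units: v = 19700 m/s.
d^0.75 = 7.78^0.75 = 4.658
v^0.39 = 19700^0.39 = 47.30
g^-0.25 = 1.8^-0.25 = 0.8633
D = 1.75 × 4.658 × 47.30 × 0.8633 = 332.9 m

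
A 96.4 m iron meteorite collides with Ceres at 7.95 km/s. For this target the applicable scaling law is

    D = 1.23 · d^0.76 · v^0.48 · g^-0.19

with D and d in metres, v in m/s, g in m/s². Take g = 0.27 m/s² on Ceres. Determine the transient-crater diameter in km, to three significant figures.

In SI units: v = 7950 m/s.
d^0.76 = 96.4^0.76 = 32.20
v^0.48 = 7950^0.48 = 74.50
g^-0.19 = 0.27^-0.19 = 1.282
D = 1.23 × 32.20 × 74.50 × 1.282 = 3783 m
   = 3.783 km

D ≈ 3.78 km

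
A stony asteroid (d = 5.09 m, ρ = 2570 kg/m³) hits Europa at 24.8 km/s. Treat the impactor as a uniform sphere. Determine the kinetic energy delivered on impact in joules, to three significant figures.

E ≈ 5.46 × 10^13 J

v = 24800 m/s.
Mass m = (π/6) ρ d³ = (π/6) × 2570 × (5.09)³ = 1.775 × 10^5 kg
E = ½ m v² = 0.5 × 1.775 × 10^5 × (24800)² = 5.458 × 10^13 J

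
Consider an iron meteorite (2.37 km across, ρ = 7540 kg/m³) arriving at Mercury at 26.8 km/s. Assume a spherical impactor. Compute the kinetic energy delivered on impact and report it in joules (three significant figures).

E ≈ 1.89 × 10^22 J

d = 2370 m; v = 26800 m/s.
Mass m = (π/6) ρ d³ = (π/6) × 7540 × (2370)³ = 5.256 × 10^13 kg
E = ½ m v² = 0.5 × 5.256 × 10^13 × (26800)² = 1.888 × 10^22 J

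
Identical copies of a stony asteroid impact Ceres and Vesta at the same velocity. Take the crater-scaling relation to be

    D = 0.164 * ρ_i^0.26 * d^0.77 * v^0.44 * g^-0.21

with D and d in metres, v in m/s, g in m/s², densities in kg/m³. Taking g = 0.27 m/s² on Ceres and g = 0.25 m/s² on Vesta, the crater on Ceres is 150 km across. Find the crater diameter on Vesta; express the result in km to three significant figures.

All impactor-dependent factors cancel in the ratio, leaving D_Vesta/D_Ceres = (g_Vesta/g_Ceres)^-0.21.
(0.25/0.27)^-0.21 = 0.9259^-0.21 = 1.016
D_Vesta = 1.016 × 150 km = 152 km

D ≈ 152 km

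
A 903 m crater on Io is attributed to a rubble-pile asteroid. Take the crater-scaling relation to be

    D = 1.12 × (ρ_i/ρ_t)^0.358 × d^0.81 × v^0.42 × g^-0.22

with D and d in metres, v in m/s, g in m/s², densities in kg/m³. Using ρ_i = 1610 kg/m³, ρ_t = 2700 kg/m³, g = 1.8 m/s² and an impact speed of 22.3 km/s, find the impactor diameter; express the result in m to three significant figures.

Rearranging for d: d = [D / (1.12 · (1610/2700)^0.358 · 22300^0.42 · 1.8^-0.22)]^(1/0.81).
(1610/2700)^0.358 = 0.8310
22300^0.42 = 67.03
1.8^-0.22 = 0.8787
Denominator = 1.12 × 0.8310 × 67.03 × 0.8787 = 54.82
D / 54.82 = 903 / 54.82 = 16.47
d = 16.47^(1/0.81) = 16.47^1.2346 = 31.78 m

d ≈ 31.8 m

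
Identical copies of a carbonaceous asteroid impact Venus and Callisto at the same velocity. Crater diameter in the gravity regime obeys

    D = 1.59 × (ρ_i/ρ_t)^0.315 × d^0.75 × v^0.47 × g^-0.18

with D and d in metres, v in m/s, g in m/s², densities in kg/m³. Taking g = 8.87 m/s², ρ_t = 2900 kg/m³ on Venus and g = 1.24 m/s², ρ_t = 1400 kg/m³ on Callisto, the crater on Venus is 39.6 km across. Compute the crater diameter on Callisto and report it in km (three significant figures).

D ≈ 71.0 km

The impactor-only factors (d, v, ρ_i) cancel in the ratio, leaving D_Callisto/D_Venus = (g_Callisto/g_Venus)^-0.18 · (ρ_t,Venus/ρ_t,Callisto)^0.315.
(1.24/8.87)^-0.18 = 0.1398^-0.18 = 1.425
(2900/1400)^0.315 = 2.071^0.315 = 1.258
Ratio = 1.425 × 1.258 = 1.793
D_Callisto = 1.793 × 39.6 km = 71.0 km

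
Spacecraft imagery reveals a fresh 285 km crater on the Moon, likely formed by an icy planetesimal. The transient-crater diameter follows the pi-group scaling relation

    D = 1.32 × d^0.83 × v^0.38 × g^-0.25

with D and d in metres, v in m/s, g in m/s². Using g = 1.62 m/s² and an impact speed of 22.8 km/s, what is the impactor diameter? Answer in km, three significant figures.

d ≈ 31.2 km

Rearranging for d: d = [D / (1.32 · 22800^0.38 · 1.62^-0.25)]^(1/0.83).
D = 285000 m.
22800^0.38 = 45.29
1.62^-0.25 = 0.8864
Denominator = 1.32 × 45.29 × 0.8864 = 52.99
D / 52.99 = 285000 / 52.99 = 5378
d = 5378^(1/0.83) = 5378^1.2048 = 31236 m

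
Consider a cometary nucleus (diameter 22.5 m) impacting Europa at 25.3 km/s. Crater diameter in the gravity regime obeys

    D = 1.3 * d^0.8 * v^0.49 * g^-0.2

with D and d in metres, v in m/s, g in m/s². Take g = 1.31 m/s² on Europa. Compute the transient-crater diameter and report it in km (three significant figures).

In SI units: v = 25300 m/s.
d^0.8 = 22.5^0.8 = 12.07
v^0.49 = 25300^0.49 = 143.7
g^-0.2 = 1.31^-0.2 = 0.9474
D = 1.3 × 12.07 × 143.7 × 0.9474 = 2136 m
   = 2.136 km

D ≈ 2.14 km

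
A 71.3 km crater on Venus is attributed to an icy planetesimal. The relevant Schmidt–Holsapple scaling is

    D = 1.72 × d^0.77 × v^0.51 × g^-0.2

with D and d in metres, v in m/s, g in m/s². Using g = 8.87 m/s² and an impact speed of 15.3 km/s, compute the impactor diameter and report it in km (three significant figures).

d ≈ 2.96 km

Rearranging for d: d = [D / (1.72 · 15300^0.51 · 8.87^-0.2)]^(1/0.77).
D = 71300 m.
15300^0.51 = 136.2
8.87^-0.2 = 0.6463
Denominator = 1.72 × 136.2 × 0.6463 = 151.4
D / 151.4 = 71300 / 151.4 = 470.9
d = 470.9^(1/0.77) = 470.9^1.2987 = 2960 m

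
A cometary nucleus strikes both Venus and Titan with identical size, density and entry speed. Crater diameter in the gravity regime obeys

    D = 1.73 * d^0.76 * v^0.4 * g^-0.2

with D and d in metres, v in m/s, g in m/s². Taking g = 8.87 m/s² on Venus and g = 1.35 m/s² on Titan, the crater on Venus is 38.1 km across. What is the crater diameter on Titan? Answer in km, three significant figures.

D ≈ 55.5 km

All impactor-dependent factors cancel in the ratio, leaving D_Titan/D_Venus = (g_Titan/g_Venus)^-0.2.
(1.35/8.87)^-0.2 = 0.1522^-0.2 = 1.457
D_Titan = 1.457 × 38.1 km = 55.5 km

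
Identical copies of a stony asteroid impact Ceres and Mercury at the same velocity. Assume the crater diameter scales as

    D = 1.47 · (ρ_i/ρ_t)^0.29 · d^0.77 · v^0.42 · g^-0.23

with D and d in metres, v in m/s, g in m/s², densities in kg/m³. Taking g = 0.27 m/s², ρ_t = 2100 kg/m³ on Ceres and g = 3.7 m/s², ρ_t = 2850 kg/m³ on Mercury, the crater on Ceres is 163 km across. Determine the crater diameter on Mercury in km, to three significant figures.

The impactor-only factors (d, v, ρ_i) cancel in the ratio, leaving D_Mercury/D_Ceres = (g_Mercury/g_Ceres)^-0.23 · (ρ_t,Ceres/ρ_t,Mercury)^0.29.
(3.7/0.27)^-0.23 = 13.70^-0.23 = 0.5477
(2100/2850)^0.29 = 0.7368^0.29 = 0.9152
Ratio = 0.5477 × 0.9152 = 0.5013
D_Mercury = 0.5013 × 163 km = 81.7 km

D ≈ 81.7 km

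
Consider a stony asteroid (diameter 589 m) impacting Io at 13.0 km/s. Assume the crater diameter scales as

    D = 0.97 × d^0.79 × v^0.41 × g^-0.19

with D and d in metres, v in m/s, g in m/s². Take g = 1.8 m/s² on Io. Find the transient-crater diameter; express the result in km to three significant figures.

In SI units: v = 13000 m/s.
d^0.79 = 589^0.79 = 154.3
v^0.41 = 13000^0.41 = 48.61
g^-0.19 = 1.8^-0.19 = 0.8943
D = 0.97 × 154.3 × 48.61 × 0.8943 = 6506 m
   = 6.506 km

D ≈ 6.51 km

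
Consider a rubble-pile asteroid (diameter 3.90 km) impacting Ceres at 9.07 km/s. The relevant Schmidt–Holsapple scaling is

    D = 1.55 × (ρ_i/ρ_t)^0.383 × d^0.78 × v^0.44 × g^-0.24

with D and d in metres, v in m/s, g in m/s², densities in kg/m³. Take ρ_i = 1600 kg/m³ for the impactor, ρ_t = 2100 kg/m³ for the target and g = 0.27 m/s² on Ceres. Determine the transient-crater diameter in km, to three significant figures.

In SI units: d = 3900 m, v = 9070 m/s.
(ρ_i/ρ_t)^0.383 = (1600/2100)^0.383 = 0.9011
d^0.78 = 3900^0.78 = 632.5
v^0.44 = 9070^0.44 = 55.12
g^-0.24 = 0.27^-0.24 = 1.369
D = 1.55 × 0.9011 × 632.5 × 55.12 × 1.369 = 66662 m
   = 66.66 km

D ≈ 66.7 km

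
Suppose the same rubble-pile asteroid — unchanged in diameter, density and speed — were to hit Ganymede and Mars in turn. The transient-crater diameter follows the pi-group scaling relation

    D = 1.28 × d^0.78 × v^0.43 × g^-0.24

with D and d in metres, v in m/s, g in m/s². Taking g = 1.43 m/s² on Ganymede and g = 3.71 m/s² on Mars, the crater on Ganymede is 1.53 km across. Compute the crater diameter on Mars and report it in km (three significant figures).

All impactor-dependent factors cancel in the ratio, leaving D_Mars/D_Ganymede = (g_Mars/g_Ganymede)^-0.24.
(3.71/1.43)^-0.24 = 2.594^-0.24 = 0.7955
D_Mars = 0.7955 × 1.53 km = 1.22 km

D ≈ 1.22 km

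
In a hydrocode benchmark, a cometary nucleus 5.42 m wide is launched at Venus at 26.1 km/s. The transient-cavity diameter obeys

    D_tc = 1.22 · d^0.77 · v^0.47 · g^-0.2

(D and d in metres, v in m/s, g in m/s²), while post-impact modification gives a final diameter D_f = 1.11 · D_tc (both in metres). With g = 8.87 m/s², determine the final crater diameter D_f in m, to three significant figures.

v = 26100 m/s.
d^0.77 = 5.42^0.77 = 3.674
v^0.47 = 26100^0.47 = 119.1
g^-0.2 = 8.87^-0.2 = 0.6463
D_tc = 1.22 × 3.674 × 119.1 × 0.6463 = 345.0 m
D_f = 1.11 × 345.0 = 383.0 m

D_f ≈ 383 m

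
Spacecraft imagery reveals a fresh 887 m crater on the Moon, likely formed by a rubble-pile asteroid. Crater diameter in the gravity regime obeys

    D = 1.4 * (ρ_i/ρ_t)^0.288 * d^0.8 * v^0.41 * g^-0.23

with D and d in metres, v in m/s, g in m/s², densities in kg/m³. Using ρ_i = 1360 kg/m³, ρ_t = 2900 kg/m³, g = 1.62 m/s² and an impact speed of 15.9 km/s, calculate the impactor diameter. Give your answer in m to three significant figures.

Rearranging for d: d = [D / (1.4 · (1360/2900)^0.288 · 15900^0.41 · 1.62^-0.23)]^(1/0.8).
(1360/2900)^0.288 = 0.8041
15900^0.41 = 52.79
1.62^-0.23 = 0.8950
Denominator = 1.4 × 0.8041 × 52.79 × 0.8950 = 53.19
D / 53.19 = 887 / 53.19 = 16.68
d = 16.68^(1/0.8) = 16.68^1.25 = 33.71 m

d ≈ 33.7 m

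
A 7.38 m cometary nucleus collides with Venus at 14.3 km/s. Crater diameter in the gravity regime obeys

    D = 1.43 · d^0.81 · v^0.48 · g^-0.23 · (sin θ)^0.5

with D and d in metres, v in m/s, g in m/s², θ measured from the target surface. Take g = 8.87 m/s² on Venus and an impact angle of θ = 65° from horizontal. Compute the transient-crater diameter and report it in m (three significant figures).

In SI units: v = 14300 m/s.
d^0.81 = 7.38^0.81 = 5.048
v^0.48 = 14300^0.48 = 98.76
g^-0.23 = 8.87^-0.23 = 0.6053
(sin 65°)^0.5 = 0.9063^0.5 = 0.9520
D = 1.43 × 5.048 × 98.76 × 0.6053 × 0.9520 = 410.8 m

D ≈ 411 m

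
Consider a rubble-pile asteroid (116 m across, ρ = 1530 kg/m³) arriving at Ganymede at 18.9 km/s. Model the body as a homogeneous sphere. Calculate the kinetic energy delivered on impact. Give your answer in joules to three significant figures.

v = 18900 m/s.
Mass m = (π/6) ρ d³ = (π/6) × 1530 × (116)³ = 1.250 × 10^9 kg
E = ½ m v² = 0.5 × 1.250 × 10^9 × (18900)² = 2.233 × 10^17 J

E ≈ 2.23 × 10^17 J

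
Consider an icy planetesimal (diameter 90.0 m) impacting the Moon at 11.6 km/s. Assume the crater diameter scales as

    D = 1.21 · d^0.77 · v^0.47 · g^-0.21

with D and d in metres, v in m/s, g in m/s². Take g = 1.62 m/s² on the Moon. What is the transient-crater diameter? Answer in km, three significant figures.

In SI units: v = 11600 m/s.
d^0.77 = 90^0.77 = 31.97
v^0.47 = 11600^0.47 = 81.34
g^-0.21 = 1.62^-0.21 = 0.9037
D = 1.21 × 31.97 × 81.34 × 0.9037 = 2844 m
   = 2.844 km

D ≈ 2.84 km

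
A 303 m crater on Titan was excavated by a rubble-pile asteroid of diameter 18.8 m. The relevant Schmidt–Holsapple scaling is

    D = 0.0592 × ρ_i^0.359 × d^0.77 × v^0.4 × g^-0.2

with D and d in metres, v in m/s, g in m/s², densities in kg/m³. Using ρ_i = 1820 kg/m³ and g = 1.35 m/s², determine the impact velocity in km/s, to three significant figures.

v ≈ 9.11 km/s

Rearranging for v: v = [D / (0.0592 · 1820^0.359 · 18.8^0.77 · 1.35^-0.2)]^(1/0.4).
1820^0.359 = 14.80
18.8^0.77 = 9.574
1.35^-0.2 = 0.9417
Denominator = 0.0592 × 14.80 × 9.574 × 0.9417 = 7.899
D / 7.899 = 303 / 7.899 = 38.36
v = 38.36^(1/0.4) = 38.36^2.5 = 9114 m/s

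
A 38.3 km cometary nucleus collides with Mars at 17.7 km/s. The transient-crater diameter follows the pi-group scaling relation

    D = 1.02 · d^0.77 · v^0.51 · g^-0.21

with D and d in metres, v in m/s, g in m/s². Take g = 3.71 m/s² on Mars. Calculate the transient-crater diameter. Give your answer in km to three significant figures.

In SI units: d = 38300 m, v = 17700 m/s.
d^0.77 = 38300^0.77 = 3381
v^0.51 = 17700^0.51 = 146.7
g^-0.21 = 3.71^-0.21 = 0.7593
D = 1.02 × 3381 × 146.7 × 0.7593 = 3.841 × 10^5 m
   = 384.1 km

D ≈ 384 km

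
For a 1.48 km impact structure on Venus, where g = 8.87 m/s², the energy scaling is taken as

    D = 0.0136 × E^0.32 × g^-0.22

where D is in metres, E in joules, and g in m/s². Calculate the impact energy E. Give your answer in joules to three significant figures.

Rearranging: E = [D / (0.0136 · g^-0.22)]^(1/0.32).
D = 1480 m.
g^-0.22 = 8.87^-0.22 = 0.6187
D / (0.0136 × 0.6187) = 1480 / (8.414 × 10^-3) = 1.759 × 10^5
E = (1.759 × 10^5)^3.125 = 2.463 × 10^16 J

E ≈ 2.46 × 10^16 J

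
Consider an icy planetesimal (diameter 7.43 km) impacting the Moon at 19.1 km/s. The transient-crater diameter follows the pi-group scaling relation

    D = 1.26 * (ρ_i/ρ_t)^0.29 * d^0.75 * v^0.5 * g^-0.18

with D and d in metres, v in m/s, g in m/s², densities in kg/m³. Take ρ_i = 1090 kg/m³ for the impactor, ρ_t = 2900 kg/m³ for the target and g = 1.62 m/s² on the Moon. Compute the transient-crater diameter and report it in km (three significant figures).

In SI units: d = 7430 m, v = 19100 m/s.
(ρ_i/ρ_t)^0.29 = (1090/2900)^0.29 = 0.7529
d^0.75 = 7430^0.75 = 800.3
v^0.5 = 19100^0.5 = 138.2
g^-0.18 = 1.62^-0.18 = 0.9168
D = 1.26 × 0.7529 × 800.3 × 138.2 × 0.9168 = 96193 m
   = 96.19 km

D ≈ 96.2 km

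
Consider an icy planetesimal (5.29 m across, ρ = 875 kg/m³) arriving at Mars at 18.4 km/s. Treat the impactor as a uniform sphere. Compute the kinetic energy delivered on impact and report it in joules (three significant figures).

v = 18400 m/s.
Mass m = (π/6) ρ d³ = (π/6) × 875 × (5.29)³ = 6.782 × 10^4 kg
E = ½ m v² = 0.5 × 6.782 × 10^4 × (18400)² = 1.148 × 10^13 J

E ≈ 1.15 × 10^13 J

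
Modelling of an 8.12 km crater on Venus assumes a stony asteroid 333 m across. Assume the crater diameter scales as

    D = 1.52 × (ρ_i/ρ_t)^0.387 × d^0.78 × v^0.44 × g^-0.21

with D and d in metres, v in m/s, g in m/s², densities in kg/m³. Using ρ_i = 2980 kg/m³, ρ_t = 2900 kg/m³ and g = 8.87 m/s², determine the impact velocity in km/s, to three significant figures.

v ≈ 27.7 km/s

Rearranging for v: v = [D / (1.52 · (2980/2900)^0.387 · 333^0.78 · 8.87^-0.21)]^(1/0.44).
D = 8120 m.
(2980/2900)^0.387 = 1.011
333^0.78 = 92.79
8.87^-0.21 = 0.6323
Denominator = 1.52 × 1.011 × 92.79 × 0.6323 = 90.16
D / 90.16 = 8120 / 90.16 = 90.06
v = 90.06^(1/0.44) = 90.06^2.2727 = 27674 m/s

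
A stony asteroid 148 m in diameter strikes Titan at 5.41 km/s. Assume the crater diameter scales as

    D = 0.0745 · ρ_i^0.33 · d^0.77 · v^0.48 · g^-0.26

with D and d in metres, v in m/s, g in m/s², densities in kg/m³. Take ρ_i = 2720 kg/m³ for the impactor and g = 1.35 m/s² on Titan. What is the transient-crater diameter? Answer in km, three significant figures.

D ≈ 2.72 km

In SI units: v = 5410 m/s.
ρ_i^0.33 = 2720^0.33 = 13.60
d^0.77 = 148^0.77 = 46.89
v^0.48 = 5410^0.48 = 61.93
g^-0.26 = 1.35^-0.26 = 0.9249
D = 0.0745 × 13.60 × 46.89 × 61.93 × 0.9249 = 2721 m
   = 2.721 km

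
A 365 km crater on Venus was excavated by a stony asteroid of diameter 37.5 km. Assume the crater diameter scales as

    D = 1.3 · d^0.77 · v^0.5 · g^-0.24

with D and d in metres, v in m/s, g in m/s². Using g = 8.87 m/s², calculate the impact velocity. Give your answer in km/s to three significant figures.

Rearranging for v: v = [D / (1.3 · 37500^0.77 · 8.87^-0.24)]^(1/0.5).
D = 365000 m.
37500^0.77 = 3327
8.87^-0.24 = 0.5922
Denominator = 1.3 × 3327 × 0.5922 = 2561
D / 2561 = 365000 / 2561 = 142.5
v = 142.5^(1/0.5) = 142.5^2 = 20306 m/s

v ≈ 20.3 km/s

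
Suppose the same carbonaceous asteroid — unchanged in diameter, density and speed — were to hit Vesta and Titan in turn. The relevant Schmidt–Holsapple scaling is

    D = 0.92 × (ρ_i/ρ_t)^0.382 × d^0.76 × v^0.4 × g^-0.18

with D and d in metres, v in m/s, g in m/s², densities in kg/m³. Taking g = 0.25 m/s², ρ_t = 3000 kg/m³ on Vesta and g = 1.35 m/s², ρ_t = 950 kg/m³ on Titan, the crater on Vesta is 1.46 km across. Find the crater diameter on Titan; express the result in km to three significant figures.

D ≈ 1.67 km

The impactor-only factors (d, v, ρ_i) cancel in the ratio, leaving D_Titan/D_Vesta = (g_Titan/g_Vesta)^-0.18 · (ρ_t,Vesta/ρ_t,Titan)^0.382.
(1.35/0.25)^-0.18 = 5.400^-0.18 = 0.7382
(3000/950)^0.382 = 3.158^0.382 = 1.552
Ratio = 0.7382 × 1.552 = 1.146
D_Titan = 1.146 × 1.46 km = 1.67 km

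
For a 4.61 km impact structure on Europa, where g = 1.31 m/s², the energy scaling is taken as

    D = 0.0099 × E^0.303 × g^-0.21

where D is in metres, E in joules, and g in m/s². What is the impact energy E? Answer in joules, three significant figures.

E ≈ 6.13 × 10^18 J

Rearranging: E = [D / (0.0099 · g^-0.21)]^(1/0.303).
D = 4610 m.
g^-0.21 = 1.31^-0.21 = 0.9449
D / (0.0099 × 0.9449) = 4610 / (9.355 × 10^-3) = 4.928 × 10^5
E = (4.928 × 10^5)^3.3003 = 6.131 × 10^18 J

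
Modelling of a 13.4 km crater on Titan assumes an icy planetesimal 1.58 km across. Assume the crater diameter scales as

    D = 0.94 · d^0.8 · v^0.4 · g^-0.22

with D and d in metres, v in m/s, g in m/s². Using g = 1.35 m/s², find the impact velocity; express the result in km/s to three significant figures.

v ≈ 11.5 km/s

Rearranging for v: v = [D / (0.94 · 1580^0.8 · 1.35^-0.22)]^(1/0.4).
D = 13400 m.
1580^0.8 = 362.2
1.35^-0.22 = 0.9361
Denominator = 0.94 × 362.2 × 0.9361 = 318.7
D / 318.7 = 13400 / 318.7 = 42.05
v = 42.05^(1/0.4) = 42.05^2.5 = 11466 m/s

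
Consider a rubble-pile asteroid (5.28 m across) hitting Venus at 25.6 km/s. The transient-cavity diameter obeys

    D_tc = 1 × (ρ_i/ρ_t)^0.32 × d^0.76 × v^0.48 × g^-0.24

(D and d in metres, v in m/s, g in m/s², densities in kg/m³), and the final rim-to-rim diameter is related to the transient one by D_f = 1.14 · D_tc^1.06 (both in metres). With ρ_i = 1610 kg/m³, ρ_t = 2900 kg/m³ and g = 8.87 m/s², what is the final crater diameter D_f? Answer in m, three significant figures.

v = 25600 m/s.
(ρ_i/ρ_t)^0.32 = (1610/2900)^0.32 = 0.8284
d^0.76 = 5.28^0.76 = 3.542
v^0.48 = 25600^0.48 = 130.6
g^-0.24 = 8.87^-0.24 = 0.5922
D_tc = 1 × 0.8284 × 3.542 × 130.6 × 0.5922 = 226.9 m
D_f = 1.14 × (226.9)^1.06 = 358.2 m

D_f ≈ 358 m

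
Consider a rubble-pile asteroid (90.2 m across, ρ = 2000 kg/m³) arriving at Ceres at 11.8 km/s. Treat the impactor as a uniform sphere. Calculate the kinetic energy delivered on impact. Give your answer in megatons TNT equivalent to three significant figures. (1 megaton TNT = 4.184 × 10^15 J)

v = 11800 m/s.
Mass m = (π/6) ρ d³ = (π/6) × 2000 × (90.2)³ = 7.685 × 10^8 kg
E = ½ m v² = 0.5 × 7.685 × 10^8 × (11800)² = 5.350 × 10^16 J
   = 5.350 × 10^16 / 4.184×10^15 = 12.79 Mt

E ≈ 12.8 Mt TNT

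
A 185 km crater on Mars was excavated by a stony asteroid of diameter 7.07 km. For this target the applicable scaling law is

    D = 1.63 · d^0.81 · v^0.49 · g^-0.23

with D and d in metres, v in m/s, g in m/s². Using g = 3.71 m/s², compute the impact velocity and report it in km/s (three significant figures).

Rearranging for v: v = [D / (1.63 · 7070^0.81 · 3.71^-0.23)]^(1/0.49).
D = 185000 m.
7070^0.81 = 1312
3.71^-0.23 = 0.7397
Denominator = 1.63 × 1312 × 0.7397 = 1582
D / 1582 = 185000 / 1582 = 116.9
v = 116.9^(1/0.49) = 116.9^2.0408 = 16596 m/s

v ≈ 16.6 km/s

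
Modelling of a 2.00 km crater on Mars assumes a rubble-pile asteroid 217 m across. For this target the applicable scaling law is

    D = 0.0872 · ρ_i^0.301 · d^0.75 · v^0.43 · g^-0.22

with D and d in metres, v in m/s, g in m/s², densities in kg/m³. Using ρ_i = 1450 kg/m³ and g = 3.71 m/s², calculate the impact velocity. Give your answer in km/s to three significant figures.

Rearranging for v: v = [D / (0.0872 · 1450^0.301 · 217^0.75 · 3.71^-0.22)]^(1/0.43).
D = 2000 m.
1450^0.301 = 8.945
217^0.75 = 56.54
3.71^-0.22 = 0.7494
Denominator = 0.0872 × 8.945 × 56.54 × 0.7494 = 33.05
D / 33.05 = 2000 / 33.05 = 60.51
v = 60.51^(1/0.43) = 60.51^2.3256 = 13926 m/s

v ≈ 13.9 km/s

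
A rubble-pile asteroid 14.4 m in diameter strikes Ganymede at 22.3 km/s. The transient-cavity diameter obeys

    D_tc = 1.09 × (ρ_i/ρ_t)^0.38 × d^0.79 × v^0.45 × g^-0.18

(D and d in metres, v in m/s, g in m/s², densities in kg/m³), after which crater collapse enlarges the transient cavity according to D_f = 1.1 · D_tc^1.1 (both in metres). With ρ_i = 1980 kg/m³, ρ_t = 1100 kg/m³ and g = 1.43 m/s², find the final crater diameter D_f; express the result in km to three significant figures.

D_f ≈ 2.08 km

v = 22300 m/s.
(ρ_i/ρ_t)^0.38 = (1980/1100)^0.38 = 1.250
d^0.79 = 14.4^0.79 = 8.224
v^0.45 = 22300^0.45 = 90.52
g^-0.18 = 1.43^-0.18 = 0.9376
D_tc = 1.09 × 1.250 × 8.224 × 90.52 × 0.9376 = 951.0 m
D_f = 1.1 × (951.0)^1.1 = 2077 m
     = 2.077 km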